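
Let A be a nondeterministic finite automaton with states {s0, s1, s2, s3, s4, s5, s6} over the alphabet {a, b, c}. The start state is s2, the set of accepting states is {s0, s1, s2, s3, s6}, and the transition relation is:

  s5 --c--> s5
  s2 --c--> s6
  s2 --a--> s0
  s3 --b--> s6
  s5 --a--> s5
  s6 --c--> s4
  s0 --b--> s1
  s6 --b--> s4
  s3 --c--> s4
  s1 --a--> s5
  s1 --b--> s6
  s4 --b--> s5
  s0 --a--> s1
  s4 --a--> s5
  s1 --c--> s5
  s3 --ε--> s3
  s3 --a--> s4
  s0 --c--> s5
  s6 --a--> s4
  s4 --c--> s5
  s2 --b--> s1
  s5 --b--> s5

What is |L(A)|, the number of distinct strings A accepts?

The useful subgraph on states {s0, s1, s2, s6} is acyclic, so L(A) is finite; the longest accepting path visits 4 useful states, giving maximum string length 3.
Counting accepting paths from s2 by length: 1 of length 0, 3 of length 1, 3 of length 2, 2 of length 3. Total 9.

9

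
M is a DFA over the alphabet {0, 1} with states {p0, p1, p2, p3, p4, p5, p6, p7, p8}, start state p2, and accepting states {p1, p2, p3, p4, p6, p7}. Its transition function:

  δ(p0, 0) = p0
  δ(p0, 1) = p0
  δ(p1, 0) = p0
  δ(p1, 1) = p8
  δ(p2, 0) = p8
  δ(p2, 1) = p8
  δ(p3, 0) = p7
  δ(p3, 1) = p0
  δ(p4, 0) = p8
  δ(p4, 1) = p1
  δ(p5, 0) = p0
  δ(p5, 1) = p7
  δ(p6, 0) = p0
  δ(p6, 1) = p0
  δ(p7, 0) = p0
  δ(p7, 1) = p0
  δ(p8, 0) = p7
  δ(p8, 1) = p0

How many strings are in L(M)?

The useful subgraph on states {p2, p7, p8} is acyclic, so L(M) is finite; the longest accepting path visits 3 useful states, giving maximum string length 2.
Counting accepting paths from p2 by length: 1 of length 0, 2 of length 2. Total 3.

3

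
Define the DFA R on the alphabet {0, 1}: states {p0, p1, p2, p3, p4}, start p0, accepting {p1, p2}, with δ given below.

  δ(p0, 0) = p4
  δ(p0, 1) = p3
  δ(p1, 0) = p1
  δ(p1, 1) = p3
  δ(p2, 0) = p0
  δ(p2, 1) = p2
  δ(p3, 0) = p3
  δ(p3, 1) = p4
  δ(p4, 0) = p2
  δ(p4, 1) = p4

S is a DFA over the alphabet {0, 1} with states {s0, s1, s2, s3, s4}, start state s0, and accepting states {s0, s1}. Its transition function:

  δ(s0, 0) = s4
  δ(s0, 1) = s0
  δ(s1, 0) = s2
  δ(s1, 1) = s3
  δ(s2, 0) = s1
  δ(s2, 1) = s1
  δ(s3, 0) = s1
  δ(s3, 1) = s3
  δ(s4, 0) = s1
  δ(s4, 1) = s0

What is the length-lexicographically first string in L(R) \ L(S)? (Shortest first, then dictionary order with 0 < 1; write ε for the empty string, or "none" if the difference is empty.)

001

The string 001 is accepted by R but not by S.
No shorter string lies in the difference, and 001 is the lexicographically first length-3 string in L(R) \ L(S).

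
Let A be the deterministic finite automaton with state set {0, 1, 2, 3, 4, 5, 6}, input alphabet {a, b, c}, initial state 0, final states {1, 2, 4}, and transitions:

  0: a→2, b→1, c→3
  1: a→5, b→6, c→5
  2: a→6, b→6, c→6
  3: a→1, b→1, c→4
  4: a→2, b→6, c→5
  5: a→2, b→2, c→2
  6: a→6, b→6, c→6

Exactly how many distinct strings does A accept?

27

The useful subgraph on states {0, 1, 2, 3, 4, 5} is acyclic, so L(A) is finite; the longest accepting path visits 5 useful states, giving maximum string length 4.
Counting accepting paths from 0 by length: 2 of length 1, 3 of length 2, 7 of length 3, 15 of length 4. Total 27.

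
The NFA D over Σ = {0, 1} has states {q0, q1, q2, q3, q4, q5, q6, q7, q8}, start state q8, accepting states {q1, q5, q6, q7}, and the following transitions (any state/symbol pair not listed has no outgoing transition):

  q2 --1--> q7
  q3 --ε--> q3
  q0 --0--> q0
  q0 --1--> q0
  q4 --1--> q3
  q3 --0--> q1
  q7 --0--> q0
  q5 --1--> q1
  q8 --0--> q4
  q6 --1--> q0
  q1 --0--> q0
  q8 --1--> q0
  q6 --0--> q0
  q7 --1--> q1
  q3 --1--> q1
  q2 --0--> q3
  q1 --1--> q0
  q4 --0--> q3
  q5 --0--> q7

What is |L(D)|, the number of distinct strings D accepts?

The useful subgraph on states {q1, q3, q4, q8} is acyclic, so L(D) is finite; the longest accepting path visits 4 useful states, giving maximum string length 3.
Counting accepting paths from q8 by length: 4 of length 3. Total 4.

4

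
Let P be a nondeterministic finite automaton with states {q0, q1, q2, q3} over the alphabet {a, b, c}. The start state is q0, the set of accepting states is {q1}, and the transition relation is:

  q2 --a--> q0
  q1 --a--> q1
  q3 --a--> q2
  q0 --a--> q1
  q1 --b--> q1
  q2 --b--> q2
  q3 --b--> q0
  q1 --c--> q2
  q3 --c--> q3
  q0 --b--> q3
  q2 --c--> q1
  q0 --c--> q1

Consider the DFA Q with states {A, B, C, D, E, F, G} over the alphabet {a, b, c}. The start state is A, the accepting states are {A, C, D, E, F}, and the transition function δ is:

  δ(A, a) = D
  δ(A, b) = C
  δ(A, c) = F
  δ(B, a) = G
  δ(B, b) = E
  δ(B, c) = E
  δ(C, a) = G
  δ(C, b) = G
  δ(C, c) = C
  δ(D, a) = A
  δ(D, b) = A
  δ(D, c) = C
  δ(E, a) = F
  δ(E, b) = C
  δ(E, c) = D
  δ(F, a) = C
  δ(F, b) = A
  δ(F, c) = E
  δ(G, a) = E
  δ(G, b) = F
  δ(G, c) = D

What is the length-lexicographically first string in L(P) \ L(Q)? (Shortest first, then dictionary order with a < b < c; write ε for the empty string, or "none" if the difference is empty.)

caa

The string caa is accepted by P but not by Q.
No shorter string lies in the difference, and caa is the lexicographically first length-3 string in L(P) \ L(Q).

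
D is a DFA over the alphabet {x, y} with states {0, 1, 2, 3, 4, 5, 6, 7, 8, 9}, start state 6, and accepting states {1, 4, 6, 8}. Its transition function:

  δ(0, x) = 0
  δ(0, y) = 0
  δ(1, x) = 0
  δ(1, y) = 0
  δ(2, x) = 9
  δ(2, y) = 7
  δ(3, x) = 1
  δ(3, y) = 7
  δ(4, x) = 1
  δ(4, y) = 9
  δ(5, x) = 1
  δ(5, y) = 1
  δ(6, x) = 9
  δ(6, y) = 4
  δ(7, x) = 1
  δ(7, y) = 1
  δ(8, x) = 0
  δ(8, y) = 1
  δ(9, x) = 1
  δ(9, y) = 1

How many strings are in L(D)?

The useful subgraph on states {1, 4, 6, 9} is acyclic, so L(D) is finite; the longest accepting path visits 4 useful states, giving maximum string length 3.
Counting accepting paths from 6 by length: 1 of length 0, 1 of length 1, 3 of length 2, 2 of length 3. Total 7.

7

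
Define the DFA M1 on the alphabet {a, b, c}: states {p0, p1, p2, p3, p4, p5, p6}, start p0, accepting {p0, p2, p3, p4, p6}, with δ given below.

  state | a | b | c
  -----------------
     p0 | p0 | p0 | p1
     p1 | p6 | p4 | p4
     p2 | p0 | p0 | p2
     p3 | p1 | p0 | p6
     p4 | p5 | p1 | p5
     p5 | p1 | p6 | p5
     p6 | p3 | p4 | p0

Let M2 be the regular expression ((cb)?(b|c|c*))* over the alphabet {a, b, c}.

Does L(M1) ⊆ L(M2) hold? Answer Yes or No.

The string a is in L(M1) but not in L(M2).
So L(M1) ⊄ L(M2).

No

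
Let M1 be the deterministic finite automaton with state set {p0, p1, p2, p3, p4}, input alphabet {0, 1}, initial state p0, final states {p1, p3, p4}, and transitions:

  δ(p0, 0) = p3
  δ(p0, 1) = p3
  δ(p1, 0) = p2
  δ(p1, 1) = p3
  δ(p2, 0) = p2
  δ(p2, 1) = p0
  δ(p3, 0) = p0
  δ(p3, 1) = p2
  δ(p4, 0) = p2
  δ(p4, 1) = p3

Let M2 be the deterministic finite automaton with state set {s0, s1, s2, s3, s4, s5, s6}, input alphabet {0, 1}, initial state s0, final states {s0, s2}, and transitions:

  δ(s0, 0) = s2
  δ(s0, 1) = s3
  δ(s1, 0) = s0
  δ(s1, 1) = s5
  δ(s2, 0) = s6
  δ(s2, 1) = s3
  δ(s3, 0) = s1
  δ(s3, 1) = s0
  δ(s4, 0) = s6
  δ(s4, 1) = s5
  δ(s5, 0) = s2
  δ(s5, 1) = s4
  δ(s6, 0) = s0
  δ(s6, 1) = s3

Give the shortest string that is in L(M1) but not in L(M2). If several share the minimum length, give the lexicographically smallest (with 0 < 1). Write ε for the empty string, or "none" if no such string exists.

The string 1 is accepted by M1 but not by M2.
No shorter string lies in the difference, and 1 is the lexicographically first length-1 string in L(M1) \ L(M2).

1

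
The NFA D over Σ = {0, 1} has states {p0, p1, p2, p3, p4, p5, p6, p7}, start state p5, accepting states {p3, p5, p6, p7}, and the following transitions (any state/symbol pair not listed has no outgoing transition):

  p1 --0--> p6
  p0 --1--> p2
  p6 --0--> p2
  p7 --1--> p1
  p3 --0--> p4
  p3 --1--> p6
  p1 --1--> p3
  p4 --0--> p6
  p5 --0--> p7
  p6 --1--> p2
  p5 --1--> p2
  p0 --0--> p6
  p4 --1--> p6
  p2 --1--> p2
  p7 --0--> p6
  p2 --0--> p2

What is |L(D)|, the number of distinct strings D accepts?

The useful subgraph on states {p1, p3, p4, p5, p6, p7} is acyclic, so L(D) is finite; the longest accepting path visits 6 useful states, giving maximum string length 5.
Counting accepting paths from p5 by length: 1 of length 0, 1 of length 1, 1 of length 2, 2 of length 3, 1 of length 4, 2 of length 5. Total 8.

8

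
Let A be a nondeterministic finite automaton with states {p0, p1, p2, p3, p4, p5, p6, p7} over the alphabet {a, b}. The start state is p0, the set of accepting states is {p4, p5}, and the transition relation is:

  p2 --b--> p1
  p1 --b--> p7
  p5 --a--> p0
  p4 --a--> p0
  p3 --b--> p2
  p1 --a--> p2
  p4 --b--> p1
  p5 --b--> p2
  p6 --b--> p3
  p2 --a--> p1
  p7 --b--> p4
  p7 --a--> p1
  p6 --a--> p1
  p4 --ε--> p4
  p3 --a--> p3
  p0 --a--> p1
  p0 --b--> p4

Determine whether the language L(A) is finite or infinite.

infinite

State p1 is reachable from the start and can reach an accepting state, and it lies on the cycle p1 → p2 → p1.
Traversing that cycle any number of times yields accepted strings of unbounded length, so the language is infinite.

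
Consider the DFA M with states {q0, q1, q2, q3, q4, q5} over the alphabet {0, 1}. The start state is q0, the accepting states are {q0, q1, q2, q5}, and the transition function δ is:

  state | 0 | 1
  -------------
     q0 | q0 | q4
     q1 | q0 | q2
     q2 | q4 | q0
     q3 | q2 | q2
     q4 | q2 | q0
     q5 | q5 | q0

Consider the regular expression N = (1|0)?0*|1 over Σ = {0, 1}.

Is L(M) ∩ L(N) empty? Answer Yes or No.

No

The empty string ε is accepted by both M and N.
Hence L(M) ∩ L(N) ≠ ∅.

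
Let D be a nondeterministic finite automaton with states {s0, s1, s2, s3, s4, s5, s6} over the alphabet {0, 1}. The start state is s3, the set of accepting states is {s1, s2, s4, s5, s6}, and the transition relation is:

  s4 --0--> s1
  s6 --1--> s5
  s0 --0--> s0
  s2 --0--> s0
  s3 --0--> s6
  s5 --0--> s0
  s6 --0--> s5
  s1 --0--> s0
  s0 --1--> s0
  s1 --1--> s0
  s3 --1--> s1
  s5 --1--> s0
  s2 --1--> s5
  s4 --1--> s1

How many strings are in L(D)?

The useful subgraph on states {s1, s3, s5, s6} is acyclic, so L(D) is finite; the longest accepting path visits 3 useful states, giving maximum string length 2.
Counting accepting paths from s3 by length: 2 of length 1, 2 of length 2. Total 4.

4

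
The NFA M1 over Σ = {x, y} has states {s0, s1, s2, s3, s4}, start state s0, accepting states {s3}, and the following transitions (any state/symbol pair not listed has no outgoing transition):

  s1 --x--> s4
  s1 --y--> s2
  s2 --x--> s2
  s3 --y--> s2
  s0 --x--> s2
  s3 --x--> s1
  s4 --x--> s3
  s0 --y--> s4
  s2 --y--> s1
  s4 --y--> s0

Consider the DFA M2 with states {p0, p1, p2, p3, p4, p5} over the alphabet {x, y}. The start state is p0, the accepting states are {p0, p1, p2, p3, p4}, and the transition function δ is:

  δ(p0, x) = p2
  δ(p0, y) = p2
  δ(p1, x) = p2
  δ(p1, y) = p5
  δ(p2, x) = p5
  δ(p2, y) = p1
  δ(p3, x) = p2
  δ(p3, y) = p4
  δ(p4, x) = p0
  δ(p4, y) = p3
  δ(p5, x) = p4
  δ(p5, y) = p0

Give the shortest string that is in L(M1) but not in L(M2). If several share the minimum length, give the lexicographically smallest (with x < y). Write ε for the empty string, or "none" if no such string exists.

The string yx is accepted by M1 but not by M2.
No shorter string lies in the difference, and yx is the lexicographically first length-2 string in L(M1) \ L(M2).

yx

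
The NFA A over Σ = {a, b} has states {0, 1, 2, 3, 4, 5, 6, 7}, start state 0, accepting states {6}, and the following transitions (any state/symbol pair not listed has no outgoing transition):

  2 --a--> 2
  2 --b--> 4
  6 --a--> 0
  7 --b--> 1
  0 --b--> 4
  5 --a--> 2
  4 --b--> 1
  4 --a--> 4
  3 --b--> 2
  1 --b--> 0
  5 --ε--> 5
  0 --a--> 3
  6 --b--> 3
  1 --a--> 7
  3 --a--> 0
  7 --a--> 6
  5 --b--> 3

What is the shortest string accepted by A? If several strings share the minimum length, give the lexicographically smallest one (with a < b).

A breadth-first search from 0 reaches an accepting state first via the path 0 → 4 → 1 → 7 → 6 on input bbaa.
No string of length < 4 is accepted (BFS exhausts all shorter strings without reaching an accepting state), and bbaa is the lexicographically least accepting string of length 4.

bbaa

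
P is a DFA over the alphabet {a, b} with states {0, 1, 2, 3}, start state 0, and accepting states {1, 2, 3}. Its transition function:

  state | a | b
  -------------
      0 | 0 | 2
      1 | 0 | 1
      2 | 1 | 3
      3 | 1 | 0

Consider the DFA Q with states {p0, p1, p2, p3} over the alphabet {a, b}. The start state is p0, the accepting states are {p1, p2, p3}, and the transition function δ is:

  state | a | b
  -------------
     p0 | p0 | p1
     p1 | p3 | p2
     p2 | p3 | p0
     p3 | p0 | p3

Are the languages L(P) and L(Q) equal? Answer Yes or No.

Exploring the product automaton P × Q from the start pair (0, p0), following both machines on each input symbol, reaches 4 state pairs: (0, p0), (2, p1), (1, p3), (3, p2).
P accepts in {1, 2, 3} and Q accepts in {p1, p2, p3}. In every reachable pair the two components are either both accepting — (2, p1), (1, p3), (3, p2) — or both non-accepting, so no string is accepted by exactly one of the machines: L(P) \ L(Q) and L(Q) \ L(P) are both empty.
Hence every string is accepted by P iff it is accepted by Q, and the two languages coincide.

Yes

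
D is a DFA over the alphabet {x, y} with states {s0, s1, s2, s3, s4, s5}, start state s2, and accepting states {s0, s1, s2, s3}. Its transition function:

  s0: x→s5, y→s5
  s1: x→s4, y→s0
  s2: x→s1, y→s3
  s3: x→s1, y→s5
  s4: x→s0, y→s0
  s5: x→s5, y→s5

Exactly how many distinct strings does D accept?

The useful subgraph on states {s0, s1, s2, s3, s4} is acyclic, so L(D) is finite; the longest accepting path visits 5 useful states, giving maximum string length 4.
Counting accepting paths from s2 by length: 1 of length 0, 2 of length 1, 2 of length 2, 3 of length 3, 2 of length 4. Total 10.

10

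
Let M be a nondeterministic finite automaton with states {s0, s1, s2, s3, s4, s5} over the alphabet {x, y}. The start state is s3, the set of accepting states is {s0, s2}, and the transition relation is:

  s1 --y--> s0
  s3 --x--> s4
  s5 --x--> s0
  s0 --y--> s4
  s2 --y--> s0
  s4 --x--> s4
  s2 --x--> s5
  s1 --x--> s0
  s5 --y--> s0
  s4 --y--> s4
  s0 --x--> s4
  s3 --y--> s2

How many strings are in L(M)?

The useful subgraph on states {s0, s2, s3, s5} is acyclic, so L(M) is finite; the longest accepting path visits 4 useful states, giving maximum string length 3.
Counting accepting paths from s3 by length: 1 of length 1, 1 of length 2, 2 of length 3. Total 4.

4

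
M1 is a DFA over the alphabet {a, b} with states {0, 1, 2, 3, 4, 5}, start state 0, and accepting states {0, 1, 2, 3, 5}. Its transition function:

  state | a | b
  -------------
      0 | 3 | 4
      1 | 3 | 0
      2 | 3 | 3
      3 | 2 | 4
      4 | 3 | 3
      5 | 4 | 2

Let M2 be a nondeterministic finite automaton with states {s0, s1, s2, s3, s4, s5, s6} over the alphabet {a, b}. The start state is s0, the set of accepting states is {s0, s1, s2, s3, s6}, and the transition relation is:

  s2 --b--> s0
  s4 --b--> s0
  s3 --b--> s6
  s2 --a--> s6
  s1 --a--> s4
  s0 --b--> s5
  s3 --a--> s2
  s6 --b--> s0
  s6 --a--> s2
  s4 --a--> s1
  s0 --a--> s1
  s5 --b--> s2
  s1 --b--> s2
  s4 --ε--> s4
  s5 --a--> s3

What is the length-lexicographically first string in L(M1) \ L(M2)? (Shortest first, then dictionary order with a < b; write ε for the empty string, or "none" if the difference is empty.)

The string aa is accepted by M1 but not by M2.
No shorter string lies in the difference, and aa is the lexicographically first length-2 string in L(M1) \ L(M2).

aa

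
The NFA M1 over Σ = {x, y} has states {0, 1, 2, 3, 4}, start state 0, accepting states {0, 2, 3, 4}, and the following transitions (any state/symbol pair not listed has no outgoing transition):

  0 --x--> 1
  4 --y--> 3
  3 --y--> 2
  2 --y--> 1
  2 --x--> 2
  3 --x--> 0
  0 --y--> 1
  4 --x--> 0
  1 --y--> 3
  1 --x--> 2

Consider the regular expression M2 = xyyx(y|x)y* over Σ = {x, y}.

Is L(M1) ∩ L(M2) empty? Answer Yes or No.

No

The string xyyxx is accepted by both M1 and M2.
Hence L(M1) ∩ L(M2) ≠ ∅.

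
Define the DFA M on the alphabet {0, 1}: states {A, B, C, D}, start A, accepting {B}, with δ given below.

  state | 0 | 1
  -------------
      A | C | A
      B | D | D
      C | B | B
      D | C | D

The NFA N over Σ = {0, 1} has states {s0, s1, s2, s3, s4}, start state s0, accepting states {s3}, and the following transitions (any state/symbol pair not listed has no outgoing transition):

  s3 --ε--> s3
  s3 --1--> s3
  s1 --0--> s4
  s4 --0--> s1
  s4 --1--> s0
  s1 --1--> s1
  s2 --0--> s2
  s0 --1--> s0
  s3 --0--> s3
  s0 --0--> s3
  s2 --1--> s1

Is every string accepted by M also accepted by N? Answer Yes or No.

Exploring the product automaton M × N from the start pair (A, s0), following both machines on each input symbol, reaches 4 state pairs: (A, s0), (C, s3), (B, s3), (D, s3).
M accepts in {B} and N accepts in {s3}. The reachable pairs whose M-component is accepting are (B, s3); in each of them the N-component is accepting too, so the product for L(M) \ L(N) (M-component accepting, N-component rejecting) has no reachable accepting pair and the difference is empty.
Hence every string in L(M) is also in L(N).

Yes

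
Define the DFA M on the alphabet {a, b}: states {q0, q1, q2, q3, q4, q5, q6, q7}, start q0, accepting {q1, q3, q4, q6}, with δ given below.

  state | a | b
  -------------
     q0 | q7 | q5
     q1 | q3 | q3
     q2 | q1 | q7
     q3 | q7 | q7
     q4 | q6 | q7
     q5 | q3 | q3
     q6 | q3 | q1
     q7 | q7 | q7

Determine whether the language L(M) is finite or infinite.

finite

The useful states (reachable from q0 and able to reach an accepting state) are {q0, q3, q5}.
Restricted to these states the transition graph has no cycle, so every accepting path has bounded length and L is finite.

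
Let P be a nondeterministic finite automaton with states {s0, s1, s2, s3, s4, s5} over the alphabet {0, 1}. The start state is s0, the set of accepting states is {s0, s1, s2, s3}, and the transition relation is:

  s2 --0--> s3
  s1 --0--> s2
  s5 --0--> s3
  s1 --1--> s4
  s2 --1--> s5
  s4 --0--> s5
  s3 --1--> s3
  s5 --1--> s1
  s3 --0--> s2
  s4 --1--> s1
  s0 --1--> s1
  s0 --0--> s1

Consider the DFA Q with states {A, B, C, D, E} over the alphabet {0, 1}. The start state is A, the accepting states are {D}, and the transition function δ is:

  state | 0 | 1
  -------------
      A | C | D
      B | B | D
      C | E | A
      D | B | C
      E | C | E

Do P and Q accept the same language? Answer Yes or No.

No

The empty string ε is accepted by P but rejected by Q.
So L(P) ≠ L(Q).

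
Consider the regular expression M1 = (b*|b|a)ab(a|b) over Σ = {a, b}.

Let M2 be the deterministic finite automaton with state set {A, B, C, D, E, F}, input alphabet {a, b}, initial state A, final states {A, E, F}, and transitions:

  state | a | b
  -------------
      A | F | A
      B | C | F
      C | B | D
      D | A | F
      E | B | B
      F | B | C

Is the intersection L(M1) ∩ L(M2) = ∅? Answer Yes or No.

Converting the expression M1 to a DFA (subset construction, then merging equivalent states) gives the minimal DFA with states {r0, r1, r2, r3, r4, r5, r6}, start state r0, accepting states {r6} and transitions r0: a→r1, b→r2; r1: a→r3, b→r4; r2: a→r3, b→r2; r3: a→r5, b→r4; r4: a→r6, b→r6; r5: a→r5, b→r5; r6: a→r5, b→r5.
Exploring the product automaton M1 × M2 from the start pair (r0, A), following both machines on each input symbol, reaches 15 state pairs: (r0, A), (r1, F), (r2, A), (r3, B), (r4, C), (r3, F), (r5, C), (r4, F), (r6, B), (r6, D), (r5, B), (r5, D), (r6, C), (r5, F), (r5, A).
M1 accepts in {r6} and M2 accepts in {A, E, F}; no reachable pair has both components accepting, so no string drives both machines to acceptance simultaneously and L(M1) ∩ L(M2) = ∅.
So no string is accepted by both, and the intersection is empty.

Yes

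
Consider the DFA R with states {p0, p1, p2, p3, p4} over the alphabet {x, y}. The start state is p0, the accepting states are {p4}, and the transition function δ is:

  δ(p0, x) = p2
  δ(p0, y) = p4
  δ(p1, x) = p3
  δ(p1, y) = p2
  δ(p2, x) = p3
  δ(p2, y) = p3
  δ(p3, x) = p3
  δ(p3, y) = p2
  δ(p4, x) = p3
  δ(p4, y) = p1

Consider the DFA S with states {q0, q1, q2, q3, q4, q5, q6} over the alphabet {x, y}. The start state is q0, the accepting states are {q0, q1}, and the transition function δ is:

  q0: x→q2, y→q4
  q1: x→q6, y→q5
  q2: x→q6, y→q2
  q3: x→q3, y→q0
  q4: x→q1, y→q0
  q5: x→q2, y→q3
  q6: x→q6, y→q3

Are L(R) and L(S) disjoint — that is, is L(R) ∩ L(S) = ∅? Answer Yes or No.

Yes

Exploring the product automaton R × S from the start pair (p0, q0), following both machines on each input symbol, reaches 14 state pairs: (p0, q0), (p2, q2), (p4, q4), (p3, q6), (p3, q2), (p3, q1), (p1, q0), (p2, q3), (p2, q5), (p2, q4), (p3, q3), (p3, q0), (p2, q0), (p3, q4).
R accepts in {p4} and S accepts in {q0, q1}; no reachable pair has both components accepting, so no string drives both machines to acceptance simultaneously and L(R) ∩ L(S) = ∅.
So no string is accepted by both, and the intersection is empty.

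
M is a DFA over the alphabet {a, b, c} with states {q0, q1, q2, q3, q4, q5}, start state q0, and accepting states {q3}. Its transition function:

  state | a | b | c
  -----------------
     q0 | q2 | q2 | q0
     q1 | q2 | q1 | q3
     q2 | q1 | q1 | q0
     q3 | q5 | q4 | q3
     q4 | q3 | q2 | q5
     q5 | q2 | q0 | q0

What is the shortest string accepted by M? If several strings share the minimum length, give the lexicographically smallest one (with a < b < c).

A breadth-first search from q0 reaches an accepting state first via the path q0 → q2 → q1 → q3 on input aac.
No string of length < 3 is accepted (BFS exhausts all shorter strings without reaching an accepting state), and aac is the lexicographically least accepting string of length 3.

aac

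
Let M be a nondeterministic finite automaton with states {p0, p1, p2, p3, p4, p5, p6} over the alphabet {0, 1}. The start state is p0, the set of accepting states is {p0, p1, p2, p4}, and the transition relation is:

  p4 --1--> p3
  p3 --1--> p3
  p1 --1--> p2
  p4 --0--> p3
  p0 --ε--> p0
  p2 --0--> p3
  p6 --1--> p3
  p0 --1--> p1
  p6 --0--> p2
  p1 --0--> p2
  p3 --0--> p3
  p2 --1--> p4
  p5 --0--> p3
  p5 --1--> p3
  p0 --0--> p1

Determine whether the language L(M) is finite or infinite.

finite

The useful states (reachable from p0 and able to reach an accepting state) are {p0, p1, p2, p4}.
Restricted to these states the transition graph has no cycle, so every accepting path has bounded length and L is finite.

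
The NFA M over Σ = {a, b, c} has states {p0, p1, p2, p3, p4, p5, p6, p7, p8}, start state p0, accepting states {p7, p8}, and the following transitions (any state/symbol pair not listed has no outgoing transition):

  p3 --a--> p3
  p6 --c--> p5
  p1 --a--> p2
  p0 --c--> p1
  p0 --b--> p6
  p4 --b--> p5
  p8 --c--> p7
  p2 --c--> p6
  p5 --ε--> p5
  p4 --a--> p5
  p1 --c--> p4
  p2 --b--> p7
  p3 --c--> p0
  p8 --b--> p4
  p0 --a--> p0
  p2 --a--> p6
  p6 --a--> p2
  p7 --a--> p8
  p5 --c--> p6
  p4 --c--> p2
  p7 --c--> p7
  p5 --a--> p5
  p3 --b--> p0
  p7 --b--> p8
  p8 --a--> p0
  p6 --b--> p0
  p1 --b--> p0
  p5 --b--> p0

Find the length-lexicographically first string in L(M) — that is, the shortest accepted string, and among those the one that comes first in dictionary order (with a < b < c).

A breadth-first search from p0 reaches an accepting state first via the path p0 → p6 → p2 → p7 on input bab.
No string of length < 3 is accepted (BFS exhausts all shorter strings without reaching an accepting state), and bab is the lexicographically least accepting string of length 3.

bab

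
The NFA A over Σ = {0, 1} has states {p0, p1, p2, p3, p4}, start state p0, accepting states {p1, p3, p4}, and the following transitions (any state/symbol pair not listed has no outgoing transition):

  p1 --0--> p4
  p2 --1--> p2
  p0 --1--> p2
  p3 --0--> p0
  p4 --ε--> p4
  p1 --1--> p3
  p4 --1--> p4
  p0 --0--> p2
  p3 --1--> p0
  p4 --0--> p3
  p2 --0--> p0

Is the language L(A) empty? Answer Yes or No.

Yes

The states reachable from the start state are {p0, p2}.
None of the accepting states {p1, p3, p4} is reachable, so no string is accepted and L(A) = ∅.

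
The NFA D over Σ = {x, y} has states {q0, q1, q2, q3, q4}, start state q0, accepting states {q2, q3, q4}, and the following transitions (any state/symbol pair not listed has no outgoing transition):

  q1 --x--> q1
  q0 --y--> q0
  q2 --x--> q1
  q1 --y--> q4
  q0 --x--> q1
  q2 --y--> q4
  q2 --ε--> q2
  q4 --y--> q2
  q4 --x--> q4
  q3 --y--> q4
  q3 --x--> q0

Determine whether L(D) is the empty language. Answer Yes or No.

No

The string xy is accepted: the run q0 → q1 → q4 ends in the accepting state q4.
Since at least one string is accepted, L(D) is not empty.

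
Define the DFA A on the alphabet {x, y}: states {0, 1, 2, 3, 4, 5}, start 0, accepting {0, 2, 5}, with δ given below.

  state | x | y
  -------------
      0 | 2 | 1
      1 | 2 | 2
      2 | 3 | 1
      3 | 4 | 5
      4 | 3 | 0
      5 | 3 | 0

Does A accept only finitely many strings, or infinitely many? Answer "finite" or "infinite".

State 1 is reachable from the start and can reach an accepting state, and it lies on the cycle 1 → 2 → 1.
Traversing that cycle any number of times yields accepted strings of unbounded length, so the language is infinite.

infinite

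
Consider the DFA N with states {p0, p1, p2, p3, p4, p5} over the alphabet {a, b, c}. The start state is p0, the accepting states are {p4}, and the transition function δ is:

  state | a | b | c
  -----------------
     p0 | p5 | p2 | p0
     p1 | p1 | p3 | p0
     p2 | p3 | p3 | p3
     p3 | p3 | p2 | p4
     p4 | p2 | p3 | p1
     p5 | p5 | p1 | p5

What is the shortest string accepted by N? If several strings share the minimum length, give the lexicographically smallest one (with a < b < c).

A breadth-first search from p0 reaches an accepting state first via the path p0 → p2 → p3 → p4 on input bac.
No string of length < 3 is accepted (BFS exhausts all shorter strings without reaching an accepting state), and bac is the lexicographically least accepting string of length 3.

bac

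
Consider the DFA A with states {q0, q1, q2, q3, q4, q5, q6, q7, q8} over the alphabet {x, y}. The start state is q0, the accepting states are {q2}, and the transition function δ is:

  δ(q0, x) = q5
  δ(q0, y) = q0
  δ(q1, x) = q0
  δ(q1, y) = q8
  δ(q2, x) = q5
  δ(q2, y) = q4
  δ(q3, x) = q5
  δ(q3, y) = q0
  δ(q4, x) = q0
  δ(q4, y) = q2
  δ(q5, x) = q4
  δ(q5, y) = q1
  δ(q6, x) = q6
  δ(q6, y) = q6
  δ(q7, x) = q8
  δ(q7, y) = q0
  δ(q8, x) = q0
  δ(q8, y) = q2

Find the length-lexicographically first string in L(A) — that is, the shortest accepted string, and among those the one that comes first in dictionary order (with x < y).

A breadth-first search from q0 reaches an accepting state first via the path q0 → q5 → q4 → q2 on input xxy.
No string of length < 3 is accepted (BFS exhausts all shorter strings without reaching an accepting state), and xxy is the lexicographically least accepting string of length 3.

xxy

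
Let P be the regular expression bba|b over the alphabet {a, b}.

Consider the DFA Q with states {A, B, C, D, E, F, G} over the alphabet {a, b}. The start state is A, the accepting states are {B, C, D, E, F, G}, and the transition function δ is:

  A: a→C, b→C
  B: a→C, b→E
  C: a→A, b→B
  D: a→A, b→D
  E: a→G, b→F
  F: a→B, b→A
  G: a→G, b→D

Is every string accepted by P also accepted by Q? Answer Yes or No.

Converting the expression P to a DFA (subset construction, then merging equivalent states) gives the minimal DFA with states {p0, p1, p2, p3, p4}, start state p0, accepting states {p2, p4} and transitions p0: a→p1, b→p2; p1: a→p1, b→p1; p2: a→p1, b→p3; p3: a→p4, b→p1; p4: a→p1, b→p1.
Exploring the product automaton P × Q from the start pair (p0, A), following both machines on each input symbol, reaches 11 state pairs: (p0, A), (p1, C), (p2, C), (p1, A), (p1, B), (p3, B), (p1, E), (p4, C), (p1, G), (p1, F), (p1, D).
P accepts in {p2, p4} and Q accepts in {B, C, D, E, F, G}. The reachable pairs whose P-component is accepting are (p2, C), (p4, C); in each of them the Q-component is accepting too, so the product for L(P) \ L(Q) (P-component accepting, Q-component rejecting) has no reachable accepting pair and the difference is empty.
Hence every string in L(P) is also in L(Q).

Yes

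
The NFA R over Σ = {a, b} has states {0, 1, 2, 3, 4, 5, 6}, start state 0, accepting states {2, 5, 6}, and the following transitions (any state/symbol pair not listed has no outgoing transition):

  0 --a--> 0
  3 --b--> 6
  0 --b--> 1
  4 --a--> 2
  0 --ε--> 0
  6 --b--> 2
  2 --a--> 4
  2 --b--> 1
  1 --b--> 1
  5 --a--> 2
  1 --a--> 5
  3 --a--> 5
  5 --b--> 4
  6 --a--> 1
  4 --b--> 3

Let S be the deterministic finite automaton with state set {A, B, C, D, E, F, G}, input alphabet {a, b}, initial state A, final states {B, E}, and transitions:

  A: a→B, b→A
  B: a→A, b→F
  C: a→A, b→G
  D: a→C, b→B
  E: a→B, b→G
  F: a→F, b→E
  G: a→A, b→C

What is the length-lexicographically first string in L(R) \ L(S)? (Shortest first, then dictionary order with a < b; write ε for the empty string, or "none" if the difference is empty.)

The string aba is accepted by R but not by S.
No shorter string lies in the difference, and aba is the lexicographically first length-3 string in L(R) \ L(S).

aba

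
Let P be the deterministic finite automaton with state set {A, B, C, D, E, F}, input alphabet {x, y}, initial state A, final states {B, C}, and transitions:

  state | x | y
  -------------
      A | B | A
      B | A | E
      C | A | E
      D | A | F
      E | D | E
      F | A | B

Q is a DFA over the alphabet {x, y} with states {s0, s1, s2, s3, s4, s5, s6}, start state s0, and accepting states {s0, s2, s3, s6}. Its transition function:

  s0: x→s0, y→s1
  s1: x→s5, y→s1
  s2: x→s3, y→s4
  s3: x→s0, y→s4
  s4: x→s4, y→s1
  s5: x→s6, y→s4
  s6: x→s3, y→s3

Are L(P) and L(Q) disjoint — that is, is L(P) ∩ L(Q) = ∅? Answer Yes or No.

No

The string x is accepted by both P and Q.
Hence L(P) ∩ L(Q) ≠ ∅.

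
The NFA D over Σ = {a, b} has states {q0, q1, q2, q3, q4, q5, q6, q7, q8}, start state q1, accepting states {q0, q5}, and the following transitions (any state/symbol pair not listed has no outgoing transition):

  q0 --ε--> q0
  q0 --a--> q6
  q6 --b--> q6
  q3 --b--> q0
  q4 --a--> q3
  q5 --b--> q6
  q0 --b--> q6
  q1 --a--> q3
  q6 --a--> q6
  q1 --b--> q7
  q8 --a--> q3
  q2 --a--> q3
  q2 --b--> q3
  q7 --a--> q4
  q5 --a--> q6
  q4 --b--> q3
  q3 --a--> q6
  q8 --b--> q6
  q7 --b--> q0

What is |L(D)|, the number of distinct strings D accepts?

The useful subgraph on states {q0, q1, q3, q4, q7} is acyclic, so L(D) is finite; the longest accepting path visits 5 useful states, giving maximum string length 4.
Counting accepting paths from q1 by length: 2 of length 2, 2 of length 4. Total 4.

4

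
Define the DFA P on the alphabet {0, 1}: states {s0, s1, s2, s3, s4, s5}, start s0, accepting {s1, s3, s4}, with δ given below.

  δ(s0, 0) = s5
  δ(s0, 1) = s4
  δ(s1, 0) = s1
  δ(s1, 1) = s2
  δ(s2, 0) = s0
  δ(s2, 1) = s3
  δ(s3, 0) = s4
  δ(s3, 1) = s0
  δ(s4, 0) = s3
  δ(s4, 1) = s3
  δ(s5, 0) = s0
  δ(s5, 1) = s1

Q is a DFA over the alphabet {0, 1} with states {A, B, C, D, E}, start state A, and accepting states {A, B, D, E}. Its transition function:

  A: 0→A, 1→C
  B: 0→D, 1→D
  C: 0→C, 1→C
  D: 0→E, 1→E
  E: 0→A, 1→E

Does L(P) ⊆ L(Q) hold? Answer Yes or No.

No

The string 1 is in L(P) but not in L(Q).
So L(P) ⊄ L(Q).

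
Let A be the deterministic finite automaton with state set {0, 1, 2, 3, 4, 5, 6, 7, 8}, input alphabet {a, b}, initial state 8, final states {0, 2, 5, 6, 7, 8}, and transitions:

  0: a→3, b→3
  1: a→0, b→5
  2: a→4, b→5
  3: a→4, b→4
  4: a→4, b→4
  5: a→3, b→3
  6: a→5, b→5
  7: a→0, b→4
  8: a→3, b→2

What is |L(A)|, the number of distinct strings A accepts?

3

The useful subgraph on states {2, 5, 8} is acyclic, so L(A) is finite; the longest accepting path visits 3 useful states, giving maximum string length 2.
Counting accepting paths from 8 by length: 1 of length 0, 1 of length 1, 1 of length 2. Total 3.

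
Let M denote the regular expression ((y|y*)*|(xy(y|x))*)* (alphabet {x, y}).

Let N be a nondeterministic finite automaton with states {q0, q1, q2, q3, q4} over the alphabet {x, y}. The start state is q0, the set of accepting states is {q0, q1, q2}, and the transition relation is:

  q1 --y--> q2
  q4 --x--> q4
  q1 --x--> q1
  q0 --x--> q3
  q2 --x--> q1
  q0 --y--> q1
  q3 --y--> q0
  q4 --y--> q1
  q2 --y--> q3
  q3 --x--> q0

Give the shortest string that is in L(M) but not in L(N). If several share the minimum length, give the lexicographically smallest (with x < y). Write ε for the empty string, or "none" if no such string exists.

xyx

The string xyx is accepted by M but not by N.
No shorter string lies in the difference, and xyx is the lexicographically first length-3 string in L(M) \ L(N).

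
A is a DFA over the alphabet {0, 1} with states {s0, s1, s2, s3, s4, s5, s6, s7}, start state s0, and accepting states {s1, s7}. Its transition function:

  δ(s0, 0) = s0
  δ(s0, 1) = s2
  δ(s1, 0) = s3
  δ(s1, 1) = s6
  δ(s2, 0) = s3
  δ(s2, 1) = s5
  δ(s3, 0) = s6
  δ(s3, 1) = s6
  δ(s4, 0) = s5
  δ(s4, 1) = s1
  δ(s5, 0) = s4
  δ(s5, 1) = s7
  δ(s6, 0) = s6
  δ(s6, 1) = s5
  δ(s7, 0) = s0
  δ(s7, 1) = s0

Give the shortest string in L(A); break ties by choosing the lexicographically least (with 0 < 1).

111

A breadth-first search from s0 reaches an accepting state first via the path s0 → s2 → s5 → s7 on input 111.
No string of length < 3 is accepted (BFS exhausts all shorter strings without reaching an accepting state), and 111 is the lexicographically least accepting string of length 3.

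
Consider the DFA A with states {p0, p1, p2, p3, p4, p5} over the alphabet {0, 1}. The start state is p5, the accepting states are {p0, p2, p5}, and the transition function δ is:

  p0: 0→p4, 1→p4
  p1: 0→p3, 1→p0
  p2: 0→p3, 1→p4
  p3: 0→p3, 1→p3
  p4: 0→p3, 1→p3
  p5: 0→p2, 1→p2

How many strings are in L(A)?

The useful subgraph on states {p2, p5} is acyclic, so L(A) is finite; the longest accepting path visits 2 useful states, giving maximum string length 1.
Counting accepting paths from p5 by length: 1 of length 0, 2 of length 1. Total 3.

3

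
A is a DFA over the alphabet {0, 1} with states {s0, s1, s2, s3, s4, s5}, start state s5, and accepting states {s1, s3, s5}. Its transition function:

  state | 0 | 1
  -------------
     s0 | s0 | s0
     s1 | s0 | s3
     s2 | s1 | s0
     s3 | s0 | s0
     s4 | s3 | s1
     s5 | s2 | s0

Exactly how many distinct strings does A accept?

The useful subgraph on states {s1, s2, s3, s5} is acyclic, so L(A) is finite; the longest accepting path visits 4 useful states, giving maximum string length 3.
Counting accepting paths from s5 by length: 1 of length 0, 1 of length 2, 1 of length 3. Total 3.

3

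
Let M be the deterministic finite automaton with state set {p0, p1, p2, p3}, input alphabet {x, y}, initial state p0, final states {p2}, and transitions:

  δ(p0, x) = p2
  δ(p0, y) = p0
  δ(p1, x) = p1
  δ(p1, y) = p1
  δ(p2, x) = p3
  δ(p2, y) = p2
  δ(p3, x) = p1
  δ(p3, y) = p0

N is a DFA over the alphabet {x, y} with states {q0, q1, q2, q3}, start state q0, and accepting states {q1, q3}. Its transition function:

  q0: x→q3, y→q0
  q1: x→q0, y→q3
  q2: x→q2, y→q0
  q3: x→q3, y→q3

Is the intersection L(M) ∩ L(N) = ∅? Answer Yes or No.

The string x is accepted by both M and N.
Hence L(M) ∩ L(N) ≠ ∅.

No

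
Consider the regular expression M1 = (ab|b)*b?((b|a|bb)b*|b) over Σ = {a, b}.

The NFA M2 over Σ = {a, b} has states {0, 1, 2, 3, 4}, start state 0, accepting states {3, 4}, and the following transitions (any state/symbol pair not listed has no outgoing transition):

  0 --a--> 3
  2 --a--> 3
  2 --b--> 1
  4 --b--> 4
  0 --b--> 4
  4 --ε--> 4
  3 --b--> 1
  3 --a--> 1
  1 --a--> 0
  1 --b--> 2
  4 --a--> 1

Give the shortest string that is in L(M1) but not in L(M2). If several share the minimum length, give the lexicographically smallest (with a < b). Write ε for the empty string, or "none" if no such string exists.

The string ab is accepted by M1 but not by M2.
No shorter string lies in the difference, and ab is the lexicographically first length-2 string in L(M1) \ L(M2).

ab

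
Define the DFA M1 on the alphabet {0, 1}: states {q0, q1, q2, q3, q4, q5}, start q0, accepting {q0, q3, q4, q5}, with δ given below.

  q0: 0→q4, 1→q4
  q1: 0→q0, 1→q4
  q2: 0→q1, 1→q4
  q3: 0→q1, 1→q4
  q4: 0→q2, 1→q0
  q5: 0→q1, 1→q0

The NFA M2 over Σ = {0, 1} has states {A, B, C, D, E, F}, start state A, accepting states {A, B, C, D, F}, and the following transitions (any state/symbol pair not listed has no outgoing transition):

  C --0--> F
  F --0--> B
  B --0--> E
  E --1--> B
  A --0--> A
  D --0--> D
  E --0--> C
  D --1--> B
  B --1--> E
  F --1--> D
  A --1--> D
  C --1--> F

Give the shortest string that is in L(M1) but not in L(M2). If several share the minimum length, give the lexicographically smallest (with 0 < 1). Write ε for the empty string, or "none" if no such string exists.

110

The string 110 is accepted by M1 but not by M2.
No shorter string lies in the difference, and 110 is the lexicographically first length-3 string in L(M1) \ L(M2).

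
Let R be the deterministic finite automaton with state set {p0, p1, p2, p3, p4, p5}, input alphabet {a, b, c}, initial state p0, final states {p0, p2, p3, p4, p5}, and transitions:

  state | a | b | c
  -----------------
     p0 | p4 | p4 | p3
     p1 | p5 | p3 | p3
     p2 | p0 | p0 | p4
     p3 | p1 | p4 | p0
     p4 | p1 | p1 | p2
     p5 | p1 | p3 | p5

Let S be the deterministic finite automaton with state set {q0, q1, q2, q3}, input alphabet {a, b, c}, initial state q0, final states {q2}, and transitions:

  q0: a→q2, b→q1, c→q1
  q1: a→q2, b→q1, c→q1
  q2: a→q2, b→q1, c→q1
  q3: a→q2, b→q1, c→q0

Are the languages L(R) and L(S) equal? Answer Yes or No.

The empty string ε is accepted by R but rejected by S.
So L(R) ≠ L(S).

No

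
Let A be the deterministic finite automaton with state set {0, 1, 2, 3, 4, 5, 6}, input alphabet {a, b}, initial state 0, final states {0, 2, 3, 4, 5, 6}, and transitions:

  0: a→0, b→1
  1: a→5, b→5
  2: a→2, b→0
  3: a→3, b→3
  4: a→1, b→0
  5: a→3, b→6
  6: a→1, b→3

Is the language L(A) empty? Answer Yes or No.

No

The empty string ε is accepted: the run 0 ends in the accepting state 0.
Since at least one string is accepted, L(A) is not empty.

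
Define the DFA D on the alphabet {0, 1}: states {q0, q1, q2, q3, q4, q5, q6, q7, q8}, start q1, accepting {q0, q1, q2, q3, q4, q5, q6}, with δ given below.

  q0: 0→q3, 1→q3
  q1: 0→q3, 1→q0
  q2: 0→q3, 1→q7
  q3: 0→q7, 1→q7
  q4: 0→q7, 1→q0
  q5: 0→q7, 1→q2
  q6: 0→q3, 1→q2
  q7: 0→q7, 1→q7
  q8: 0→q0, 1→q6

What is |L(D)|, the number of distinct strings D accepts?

5

The useful subgraph on states {q0, q1, q3} is acyclic, so L(D) is finite; the longest accepting path visits 3 useful states, giving maximum string length 2.
Counting accepting paths from q1 by length: 1 of length 0, 2 of length 1, 2 of length 2. Total 5.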